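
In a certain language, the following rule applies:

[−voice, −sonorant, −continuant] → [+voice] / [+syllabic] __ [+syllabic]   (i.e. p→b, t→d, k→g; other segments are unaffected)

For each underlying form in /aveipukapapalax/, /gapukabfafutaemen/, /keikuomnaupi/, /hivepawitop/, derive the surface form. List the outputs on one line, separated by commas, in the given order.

aveibugababalax, gabugabfafudaemen, keiguomnaubi, hivebawidop

/aveipukapapalax/: /p/ is a voiceless stop between vowels /i/ and /u/, so it voices to [b]. /k/ is a voiceless stop between vowels /u/ and /a/, so it voices to [g]. /p/ is a voiceless stop between vowels /a/ and /a/, so it voices to [b]. /p/ is a voiceless stop between vowels /a/ and /a/, so it voices to [b]. → [aveibugababalax].
/gapukabfafutaemen/: /p/ is a voiceless stop between vowels /a/ and /u/, so it voices to [b]. /k/ is a voiceless stop between vowels /u/ and /a/, so it voices to [g]. /t/ is a voiceless stop between vowels /u/ and /a/, so it voices to [d]. → [gabugabfafudaemen].
/keikuomnaupi/: /k/ is a voiceless stop between vowels /i/ and /u/, so it voices to [g]. /p/ is a voiceless stop between vowels /u/ and /i/, so it voices to [b]. → [keiguomnaubi].
/hivepawitop/: /p/ is a voiceless stop between vowels /e/ and /a/, so it voices to [b]. /t/ is a voiceless stop between vowels /i/ and /o/, so it voices to [d]. → [hivebawidop].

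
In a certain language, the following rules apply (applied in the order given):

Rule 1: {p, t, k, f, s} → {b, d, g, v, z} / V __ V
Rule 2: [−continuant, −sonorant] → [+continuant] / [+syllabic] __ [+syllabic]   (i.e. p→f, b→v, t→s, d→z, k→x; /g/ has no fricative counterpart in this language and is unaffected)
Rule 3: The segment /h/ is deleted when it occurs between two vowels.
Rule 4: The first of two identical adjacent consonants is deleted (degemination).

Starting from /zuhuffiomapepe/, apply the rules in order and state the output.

Rule 1 (intervocalic voicing): /p/ is a voiceless obstruent between vowels /a/ and /e/, so it voices to [b]. /p/ is a voiceless obstruent between vowels /e/ and /e/, so it voices to [b]. /zuhuffiomapepe/ → zuhuffiomabebe.
Rule 2 (intervocalic spirantization): /b/ is a stop between vowels /a/ and /e/, so it spirantizes to the fricative [v]. /b/ is a stop between vowels /e/ and /e/, so it spirantizes to the fricative [v]. /zuhuffiomabebe/ → zuhuffiomaveve.
Rule 3 (intervocalic h-deletion): /h/ occurs between vowels /u/ and /u/, so it deletes. /zuhuffiomaveve/ → zuuffiomaveve.
Rule 4 (degemination): /ff/ is a geminate; the first /f/ deletes. /zuuffiomaveve/ → zuufiomaveve.

zuufiomaveve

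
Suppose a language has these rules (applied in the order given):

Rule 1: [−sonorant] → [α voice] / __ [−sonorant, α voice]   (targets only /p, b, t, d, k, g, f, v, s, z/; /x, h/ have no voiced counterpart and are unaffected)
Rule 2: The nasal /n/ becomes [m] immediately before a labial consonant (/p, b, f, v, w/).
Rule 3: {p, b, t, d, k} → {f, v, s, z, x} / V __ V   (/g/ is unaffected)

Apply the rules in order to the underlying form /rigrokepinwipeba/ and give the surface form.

Rule 1 (regressive voicing assimilation): no segment meets the environment; /rigrokepinwipeba/ is unchanged.
Rule 2 (nasal place assimilation): /n/ precedes the labial consonant /w/, so it assimilates in place to [m]. /rigrokepinwipeba/ → rigrokepimwipeba.
Rule 3 (intervocalic spirantization): /k/ is a stop between vowels /o/ and /e/, so it spirantizes to the fricative [x]. /p/ is a stop between vowels /e/ and /i/, so it spirantizes to the fricative [f]. /p/ is a stop between vowels /i/ and /e/, so it spirantizes to the fricative [f]. /b/ is a stop between vowels /e/ and /a/, so it spirantizes to the fricative [v]. /rigrokepimwipeba/ → rigroxefimwifeva.

rigroxefimwifeva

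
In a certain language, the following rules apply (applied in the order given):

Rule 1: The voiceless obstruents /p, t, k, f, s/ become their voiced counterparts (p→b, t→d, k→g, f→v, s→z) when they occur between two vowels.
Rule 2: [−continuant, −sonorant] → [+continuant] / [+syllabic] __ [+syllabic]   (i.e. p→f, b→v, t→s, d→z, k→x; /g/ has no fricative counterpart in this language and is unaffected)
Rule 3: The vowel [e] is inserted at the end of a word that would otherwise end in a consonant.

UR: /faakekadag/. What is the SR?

Rule 1 (intervocalic voicing): /k/ is a voiceless obstruent between vowels /a/ and /e/, so it voices to [g]. /k/ is a voiceless obstruent between vowels /e/ and /a/, so it voices to [g]. /faakekadag/ → faagegadag.
Rule 2 (intervocalic spirantization): /d/ is a stop between vowels /a/ and /a/, so it spirantizes to the fricative [z]. /faagegadag/ → faagegazag.
Rule 3 (final e-epenthesis): the form ends in the consonant /g/, so [e] is inserted word-finally. /faagegazag/ → faagegazage.

faagegazage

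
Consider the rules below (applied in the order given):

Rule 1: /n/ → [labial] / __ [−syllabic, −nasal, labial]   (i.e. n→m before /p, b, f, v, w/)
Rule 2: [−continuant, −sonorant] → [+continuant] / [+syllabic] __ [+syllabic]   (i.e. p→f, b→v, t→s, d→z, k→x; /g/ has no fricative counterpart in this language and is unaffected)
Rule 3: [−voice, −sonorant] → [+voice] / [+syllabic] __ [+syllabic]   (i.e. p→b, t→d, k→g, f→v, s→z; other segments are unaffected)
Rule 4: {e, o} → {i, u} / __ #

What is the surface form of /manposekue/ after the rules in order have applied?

Rule 1 (nasal place assimilation): /n/ precedes the labial consonant /p/, so it assimilates in place to [m]. /manposekue/ → mamposekue.
Rule 2 (intervocalic spirantization): /k/ is a stop between vowels /e/ and /u/, so it spirantizes to the fricative [x]. /mamposekue/ → mamposexue.
Rule 3 (intervocalic voicing): /s/ is a voiceless obstruent between vowels /o/ and /e/, so it voices to [z]. /mamposexue/ → mampozexue.
Rule 4 (final vowel raising): /e/ is a mid vowel in word-final position, so it raises to [i]. /mampozexue/ → mampozexui.

mampozexui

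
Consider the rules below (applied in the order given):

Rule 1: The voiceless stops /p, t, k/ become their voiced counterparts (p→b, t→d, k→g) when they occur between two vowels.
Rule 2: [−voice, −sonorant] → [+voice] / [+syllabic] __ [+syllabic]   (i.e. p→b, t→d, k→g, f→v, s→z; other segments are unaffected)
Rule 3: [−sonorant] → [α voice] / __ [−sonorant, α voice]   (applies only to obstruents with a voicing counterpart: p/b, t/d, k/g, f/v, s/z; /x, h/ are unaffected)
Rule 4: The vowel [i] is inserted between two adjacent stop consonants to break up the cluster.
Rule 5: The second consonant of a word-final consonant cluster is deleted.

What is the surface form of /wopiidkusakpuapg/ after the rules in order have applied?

wobiitikuzakipuabig

Rule 1 (intervocalic voicing): /p/ is a voiceless stop between vowels /o/ and /i/, so it voices to [b]. /wopiidkusakpuapg/ → wobiidkusakpuapg.
Rule 2 (intervocalic voicing): /s/ is a voiceless obstruent between vowels /u/ and /a/, so it voices to [z]. /wobiidkusakpuapg/ → wobiidkuzakpuapg.
Rule 3 (regressive voicing assimilation): /d/ precedes the voiceless obstruent /k/, so it devoices to [t] by assimilation. /p/ precedes the voiced obstruent /g/, so it voices to [b] by assimilation. /wobiidkuzakpuapg/ → wobiitkuzakpuabg.
Rule 4 (stop-cluster i-epenthesis): /t/ and /k/ form a stop–stop cluster, so [i] is inserted between them. /k/ and /p/ form a stop–stop cluster, so [i] is inserted between them. /b/ and /g/ form a stop–stop cluster, so [i] is inserted between them. /wobiitkuzakpuabg/ → wobiitikuzakipuabig.
Rule 5 (final cluster simplification): no segment meets the environment; /wobiitikuzakipuabig/ is unchanged.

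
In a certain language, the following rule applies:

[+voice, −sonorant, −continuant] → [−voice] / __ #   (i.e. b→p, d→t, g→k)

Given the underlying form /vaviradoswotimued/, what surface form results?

Scanning /vaviradoswotimued/: /d/ at position 7 is not in the conditioning environment; /d/ is a voiced stop in word-final position, so it devoices to [t].
Result: [vaviradoswotimuet].

vaviradoswotimuet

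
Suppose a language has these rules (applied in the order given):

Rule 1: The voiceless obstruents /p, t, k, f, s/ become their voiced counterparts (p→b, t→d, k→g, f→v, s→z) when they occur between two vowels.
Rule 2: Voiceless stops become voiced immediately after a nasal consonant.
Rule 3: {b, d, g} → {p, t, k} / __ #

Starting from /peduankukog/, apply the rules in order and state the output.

Rule 1 (intervocalic voicing): /k/ is a voiceless obstruent between vowels /u/ and /o/, so it voices to [g]. /peduankukog/ → peduankugog.
Rule 2 (post-nasal voicing): /k/ is a voiceless stop immediately after the nasal /n/, so it voices to [g]. /peduankugog/ → peduangugog.
Rule 3 (final devoicing): /g/ is a voiced stop in word-final position, so it devoices to [k]. /peduangugog/ → peduangugok.

peduangugok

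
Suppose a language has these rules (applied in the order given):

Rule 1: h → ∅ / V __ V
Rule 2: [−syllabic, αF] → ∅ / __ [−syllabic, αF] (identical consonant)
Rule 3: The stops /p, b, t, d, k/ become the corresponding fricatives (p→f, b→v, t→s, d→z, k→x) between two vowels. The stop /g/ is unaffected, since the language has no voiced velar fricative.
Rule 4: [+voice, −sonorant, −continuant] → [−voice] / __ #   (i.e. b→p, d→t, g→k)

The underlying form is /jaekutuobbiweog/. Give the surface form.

jaexusuoviweok

Rule 1 (intervocalic h-deletion): no segment meets the environment; /jaekutuobbiweog/ is unchanged.
Rule 2 (degemination): /bb/ is a geminate; the first /b/ deletes. /jaekutuobbiweog/ → jaekutuobiweog.
Rule 3 (intervocalic spirantization): /k/ is a stop between vowels /e/ and /u/, so it spirantizes to the fricative [x]. /t/ is a stop between vowels /u/ and /u/, so it spirantizes to the fricative [s]. /b/ is a stop between vowels /o/ and /i/, so it spirantizes to the fricative [v]. /jaekutuobiweog/ → jaexusuoviweog.
Rule 4 (final devoicing): /g/ is a voiced stop in word-final position, so it devoices to [k]. /jaexusuoviweog/ → jaexusuoviweok.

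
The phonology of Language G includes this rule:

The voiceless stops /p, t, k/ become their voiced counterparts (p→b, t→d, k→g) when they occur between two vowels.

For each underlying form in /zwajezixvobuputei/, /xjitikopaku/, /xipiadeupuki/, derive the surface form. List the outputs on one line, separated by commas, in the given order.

zwajezixvobubudei, xjidigobagu, xibiadeubugi

/zwajezixvobuputei/: /p/ is a voiceless stop between vowels /u/ and /u/, so it voices to [b]. /t/ is a voiceless stop between vowels /u/ and /e/, so it voices to [d]. → [zwajezixvobubudei].
/xjitikopaku/: /t/ is a voiceless stop between vowels /i/ and /i/, so it voices to [d]. /k/ is a voiceless stop between vowels /i/ and /o/, so it voices to [g]. /p/ is a voiceless stop between vowels /o/ and /a/, so it voices to [b]. /k/ is a voiceless stop between vowels /a/ and /u/, so it voices to [g]. → [xjidigobagu].
/xipiadeupuki/: /p/ is a voiceless stop between vowels /i/ and /i/, so it voices to [b]. /p/ is a voiceless stop between vowels /u/ and /u/, so it voices to [b]. /k/ is a voiceless stop between vowels /u/ and /i/, so it voices to [g]. → [xibiadeubugi].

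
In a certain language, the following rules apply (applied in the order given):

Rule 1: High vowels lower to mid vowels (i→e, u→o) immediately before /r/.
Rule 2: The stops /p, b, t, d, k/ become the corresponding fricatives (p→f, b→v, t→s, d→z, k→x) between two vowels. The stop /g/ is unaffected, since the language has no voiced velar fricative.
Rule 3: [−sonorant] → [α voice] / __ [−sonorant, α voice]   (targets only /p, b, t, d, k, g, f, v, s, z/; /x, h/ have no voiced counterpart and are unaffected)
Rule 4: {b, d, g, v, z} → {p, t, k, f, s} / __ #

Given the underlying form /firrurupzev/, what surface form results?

ferrorubzef

Rule 1 (pre-rhotic lowering): /i/ is a high vowel immediately before /r/, so it lowers to [e]. /u/ is a high vowel immediately before /r/, so it lowers to [o]. /firrurupzev/ → ferrorupzev.
Rule 2 (intervocalic spirantization): no segment meets the environment; /ferrorupzev/ is unchanged.
Rule 3 (regressive voicing assimilation): /p/ precedes the voiced obstruent /z/, so it voices to [b] by assimilation. /ferrorupzev/ → ferrorubzev.
Rule 4 (final devoicing): /v/ is a voiced obstruent in word-final position, so it devoices to [f]. /ferrorubzev/ → ferrorubzef.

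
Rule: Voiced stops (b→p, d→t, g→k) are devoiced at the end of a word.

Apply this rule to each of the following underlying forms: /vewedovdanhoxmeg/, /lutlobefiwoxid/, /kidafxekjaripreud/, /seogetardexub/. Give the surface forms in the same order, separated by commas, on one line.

/vewedovdanhoxmeg/: /g/ is a voiced stop in word-final position, so it devoices to [k]. → [vewedovdanhoxmek].
/lutlobefiwoxid/: /d/ is a voiced stop in word-final position, so it devoices to [t]. → [lutlobefiwoxit].
/kidafxekjaripreud/: /d/ is a voiced stop in word-final position, so it devoices to [t]. → [kidafxekjaripreut].
/seogetardexub/: /b/ is a voiced stop in word-final position, so it devoices to [p]. → [seogetardexup].

vewedovdanhoxmek, lutlobefiwoxit, kidafxekjaripreut, seogetardexup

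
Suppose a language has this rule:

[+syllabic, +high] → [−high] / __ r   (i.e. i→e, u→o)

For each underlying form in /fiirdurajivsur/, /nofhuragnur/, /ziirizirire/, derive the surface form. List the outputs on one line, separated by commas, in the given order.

/fiirdurajivsur/: /i/ is a high vowel immediately before /r/, so it lowers to [e]. /u/ is a high vowel immediately before /r/, so it lowers to [o]. /u/ is a high vowel immediately before /r/, so it lowers to [o]. → [fierdorajivsor].
/nofhuragnur/: /u/ is a high vowel immediately before /r/, so it lowers to [o]. /u/ is a high vowel immediately before /r/, so it lowers to [o]. → [nofhoragnor].
/ziirizirire/: /i/ is a high vowel immediately before /r/, so it lowers to [e]. /i/ is a high vowel immediately before /r/, so it lowers to [e]. /i/ is a high vowel immediately before /r/, so it lowers to [e]. → [zierizerere].

fierdorajivsor, nofhoragnor, zierizerere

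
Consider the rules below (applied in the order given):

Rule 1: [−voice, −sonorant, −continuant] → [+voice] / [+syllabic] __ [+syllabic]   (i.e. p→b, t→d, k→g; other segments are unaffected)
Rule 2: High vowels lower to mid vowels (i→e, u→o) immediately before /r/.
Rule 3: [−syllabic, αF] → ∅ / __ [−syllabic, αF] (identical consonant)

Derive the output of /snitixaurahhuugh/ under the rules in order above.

snidixaorahuugh

Rule 1 (intervocalic voicing): /t/ is a voiceless stop between vowels /i/ and /i/, so it voices to [d]. /snitixaurahhuugh/ → snidixaurahhuugh.
Rule 2 (pre-rhotic lowering): /u/ is a high vowel immediately before /r/, so it lowers to [o]. /snidixaurahhuugh/ → snidixaorahhuugh.
Rule 3 (degemination): /hh/ is a geminate; the first /h/ deletes. /snidixaorahhuugh/ → snidixaorahuugh.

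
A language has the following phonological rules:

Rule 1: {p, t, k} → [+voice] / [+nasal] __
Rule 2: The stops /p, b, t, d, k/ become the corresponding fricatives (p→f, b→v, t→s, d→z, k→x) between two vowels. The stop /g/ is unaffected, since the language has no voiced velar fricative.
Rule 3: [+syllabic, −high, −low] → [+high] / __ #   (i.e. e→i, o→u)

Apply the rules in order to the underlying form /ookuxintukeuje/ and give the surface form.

ooxuxinduxeuji

Rule 1 (post-nasal voicing): /t/ is a voiceless stop immediately after the nasal /n/, so it voices to [d]. /ookuxintukeuje/ → ookuxindukeuje.
Rule 2 (intervocalic spirantization): /k/ is a stop between vowels /o/ and /u/, so it spirantizes to the fricative [x]. /k/ is a stop between vowels /u/ and /e/, so it spirantizes to the fricative [x]. /ookuxindukeuje/ → ooxuxinduxeuje.
Rule 3 (final vowel raising): /e/ is a mid vowel in word-final position, so it raises to [i]. /ooxuxinduxeuje/ → ooxuxinduxeuji.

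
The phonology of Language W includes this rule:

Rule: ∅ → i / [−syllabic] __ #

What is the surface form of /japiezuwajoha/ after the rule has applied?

japiezuwajoha

No segment of /japiezuwajoha/ meets the structural description of the rule, so the form surfaces unchanged.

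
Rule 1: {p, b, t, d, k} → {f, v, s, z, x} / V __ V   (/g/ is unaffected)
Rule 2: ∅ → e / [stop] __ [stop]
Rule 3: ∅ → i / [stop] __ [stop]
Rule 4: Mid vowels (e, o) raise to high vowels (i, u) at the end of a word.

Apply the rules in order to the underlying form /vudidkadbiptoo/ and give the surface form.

vuzidekadebipetou

Rule 1 (intervocalic spirantization): /d/ is a stop between vowels /u/ and /i/, so it spirantizes to the fricative [z]. /vudidkadbiptoo/ → vuzidkadbiptoo.
Rule 2 (stop-cluster e-epenthesis): /d/ and /k/ form a stop–stop cluster, so [e] is inserted between them. /d/ and /b/ form a stop–stop cluster, so [e] is inserted between them. /p/ and /t/ form a stop–stop cluster, so [e] is inserted between them. /vuzidkadbiptoo/ → vuzidekadebipetoo.
Rule 3 (stop-cluster i-epenthesis): no segment meets the environment; /vuzidekadebipetoo/ is unchanged.
Rule 4 (final vowel raising): /o/ is a mid vowel in word-final position, so it raises to [u]. /vuzidekadebipetoo/ → vuzidekadebipetou.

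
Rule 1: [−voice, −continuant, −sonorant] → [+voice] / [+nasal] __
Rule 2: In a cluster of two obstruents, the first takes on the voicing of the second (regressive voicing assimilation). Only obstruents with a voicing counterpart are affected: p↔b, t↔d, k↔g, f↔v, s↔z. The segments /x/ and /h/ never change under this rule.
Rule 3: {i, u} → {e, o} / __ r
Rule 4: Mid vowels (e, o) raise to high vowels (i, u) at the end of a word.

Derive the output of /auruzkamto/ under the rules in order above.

Rule 1 (post-nasal voicing): /t/ is a voiceless stop immediately after the nasal /m/, so it voices to [d]. /auruzkamto/ → auruzkamdo.
Rule 2 (regressive voicing assimilation): /z/ precedes the voiceless obstruent /k/, so it devoices to [s] by assimilation. /auruzkamdo/ → auruskamdo.
Rule 3 (pre-rhotic lowering): /u/ is a high vowel immediately before /r/, so it lowers to [o]. /auruskamdo/ → aoruskamdo.
Rule 4 (final vowel raising): /o/ is a mid vowel in word-final position, so it raises to [u]. /aoruskamdo/ → aoruskamdu.

aoruskamdu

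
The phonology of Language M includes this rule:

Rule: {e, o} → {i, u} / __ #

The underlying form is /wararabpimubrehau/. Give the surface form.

wararabpimubrehau

No segment of /wararabpimubrehau/ meets the structural description of the rule, so the form surfaces unchanged.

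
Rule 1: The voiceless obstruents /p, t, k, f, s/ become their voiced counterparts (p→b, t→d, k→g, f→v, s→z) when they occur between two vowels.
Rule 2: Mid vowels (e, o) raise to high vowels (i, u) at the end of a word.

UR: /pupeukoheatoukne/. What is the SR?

Rule 1 (intervocalic voicing): /p/ is a voiceless obstruent between vowels /u/ and /e/, so it voices to [b]. /k/ is a voiceless obstruent between vowels /u/ and /o/, so it voices to [g]. /t/ is a voiceless obstruent between vowels /a/ and /o/, so it voices to [d]. /pupeukoheatoukne/ → pubeugoheadoukne.
Rule 2 (final vowel raising): /e/ is a mid vowel in word-final position, so it raises to [i]. /pubeugoheadoukne/ → pubeugoheadoukni.

pubeugoheadoukni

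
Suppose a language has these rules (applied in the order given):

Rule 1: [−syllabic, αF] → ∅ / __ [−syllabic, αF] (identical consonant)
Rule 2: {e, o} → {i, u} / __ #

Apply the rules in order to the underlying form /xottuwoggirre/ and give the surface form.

Rule 1 (degemination): /tt/ is a geminate; the first /t/ deletes. /gg/ is a geminate; the first /g/ deletes. /rr/ is a geminate; the first /r/ deletes. /xottuwoggirre/ → xotuwogire.
Rule 2 (final vowel raising): /e/ is a mid vowel in word-final position, so it raises to [i]. /xotuwogire/ → xotuwogiri.

xotuwogiri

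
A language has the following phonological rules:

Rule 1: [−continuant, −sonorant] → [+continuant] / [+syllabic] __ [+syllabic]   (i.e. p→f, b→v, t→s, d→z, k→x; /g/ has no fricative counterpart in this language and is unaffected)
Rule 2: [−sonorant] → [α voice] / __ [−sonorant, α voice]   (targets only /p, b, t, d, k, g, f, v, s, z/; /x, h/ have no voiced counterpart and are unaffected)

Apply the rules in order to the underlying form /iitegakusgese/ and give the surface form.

iisegaxuzgese

Rule 1 (intervocalic spirantization): /t/ is a stop between vowels /i/ and /e/, so it spirantizes to the fricative [s]. /k/ is a stop between vowels /a/ and /u/, so it spirantizes to the fricative [x]. /iitegakusgese/ → iisegaxusgese.
Rule 2 (regressive voicing assimilation): /s/ precedes the voiced obstruent /g/, so it voices to [z] by assimilation. /iisegaxusgese/ → iisegaxuzgese.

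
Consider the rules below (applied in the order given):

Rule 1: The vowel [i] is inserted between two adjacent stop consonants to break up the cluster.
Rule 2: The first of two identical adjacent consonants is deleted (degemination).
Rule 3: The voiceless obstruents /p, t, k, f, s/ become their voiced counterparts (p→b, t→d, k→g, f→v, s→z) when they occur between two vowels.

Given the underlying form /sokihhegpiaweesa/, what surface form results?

Rule 1 (stop-cluster i-epenthesis): /g/ and /p/ form a stop–stop cluster, so [i] is inserted between them. /sokihhegpiaweesa/ → sokihhegipiaweesa.
Rule 2 (degemination): /hh/ is a geminate; the first /h/ deletes. /sokihhegipiaweesa/ → sokihegipiaweesa.
Rule 3 (intervocalic voicing): /k/ is a voiceless obstruent between vowels /o/ and /i/, so it voices to [g]. /p/ is a voiceless obstruent between vowels /i/ and /i/, so it voices to [b]. /s/ is a voiceless obstruent between vowels /e/ and /a/, so it voices to [z]. /sokihegipiaweesa/ → sogihegibiaweeza.

sogihegibiaweeza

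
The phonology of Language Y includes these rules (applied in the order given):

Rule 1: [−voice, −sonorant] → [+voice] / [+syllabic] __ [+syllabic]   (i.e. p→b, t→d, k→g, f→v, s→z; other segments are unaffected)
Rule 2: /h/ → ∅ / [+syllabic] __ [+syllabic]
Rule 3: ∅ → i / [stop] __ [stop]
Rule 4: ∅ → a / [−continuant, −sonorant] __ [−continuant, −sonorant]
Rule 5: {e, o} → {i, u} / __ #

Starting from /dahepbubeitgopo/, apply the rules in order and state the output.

Rule 1 (intervocalic voicing): /p/ is a voiceless obstruent between vowels /o/ and /o/, so it voices to [b]. /dahepbubeitgopo/ → dahepbubeitgobo.
Rule 2 (intervocalic h-deletion): /h/ occurs between vowels /a/ and /e/, so it deletes. /dahepbubeitgobo/ → daepbubeitgobo.
Rule 3 (stop-cluster i-epenthesis): /p/ and /b/ form a stop–stop cluster, so [i] is inserted between them. /t/ and /g/ form a stop–stop cluster, so [i] is inserted between them. /daepbubeitgobo/ → daepibubeitigobo.
Rule 4 (stop-cluster a-epenthesis): no segment meets the environment; /daepibubeitigobo/ is unchanged.
Rule 5 (final vowel raising): /o/ is a mid vowel in word-final position, so it raises to [u]. /daepibubeitigobo/ → daepibubeitigobu.

daepibubeitigobu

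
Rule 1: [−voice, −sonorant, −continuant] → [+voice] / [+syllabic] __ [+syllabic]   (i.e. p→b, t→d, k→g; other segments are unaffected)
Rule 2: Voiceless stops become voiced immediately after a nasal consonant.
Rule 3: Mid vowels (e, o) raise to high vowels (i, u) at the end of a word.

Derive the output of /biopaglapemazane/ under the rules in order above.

biobaglabemazani

Rule 1 (intervocalic voicing): /p/ is a voiceless stop between vowels /o/ and /a/, so it voices to [b]. /p/ is a voiceless stop between vowels /a/ and /e/, so it voices to [b]. /biopaglapemazane/ → biobaglabemazane.
Rule 2 (post-nasal voicing): no segment meets the environment; /biobaglabemazane/ is unchanged.
Rule 3 (final vowel raising): /e/ is a mid vowel in word-final position, so it raises to [i]. /biobaglabemazane/ → biobaglabemazani.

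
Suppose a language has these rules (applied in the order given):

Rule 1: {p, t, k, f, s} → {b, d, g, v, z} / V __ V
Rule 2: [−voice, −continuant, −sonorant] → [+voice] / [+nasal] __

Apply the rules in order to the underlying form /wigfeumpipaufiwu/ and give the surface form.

wigfeumbibauviwu

Rule 1 (intervocalic voicing): /p/ is a voiceless obstruent between vowels /i/ and /a/, so it voices to [b]. /f/ is a voiceless obstruent between vowels /u/ and /i/, so it voices to [v]. /wigfeumpipaufiwu/ → wigfeumpibauviwu.
Rule 2 (post-nasal voicing): /p/ is a voiceless stop immediately after the nasal /m/, so it voices to [b]. /wigfeumpibauviwu/ → wigfeumbibauviwu.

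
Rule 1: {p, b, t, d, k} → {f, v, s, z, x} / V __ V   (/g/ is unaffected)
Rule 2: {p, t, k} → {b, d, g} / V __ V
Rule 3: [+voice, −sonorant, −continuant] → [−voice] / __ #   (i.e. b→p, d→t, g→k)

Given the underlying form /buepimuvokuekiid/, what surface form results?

buefimuvoxuexiit

Rule 1 (intervocalic spirantization): /p/ is a stop between vowels /e/ and /i/, so it spirantizes to the fricative [f]. /k/ is a stop between vowels /o/ and /u/, so it spirantizes to the fricative [x]. /k/ is a stop between vowels /e/ and /i/, so it spirantizes to the fricative [x]. /buepimuvokuekiid/ → buefimuvoxuexiid.
Rule 2 (intervocalic voicing): no segment meets the environment; /buefimuvoxuexiid/ is unchanged.
Rule 3 (final devoicing): /d/ is a voiced stop in word-final position, so it devoices to [t]. /buefimuvoxuexiid/ → buefimuvoxuexiit.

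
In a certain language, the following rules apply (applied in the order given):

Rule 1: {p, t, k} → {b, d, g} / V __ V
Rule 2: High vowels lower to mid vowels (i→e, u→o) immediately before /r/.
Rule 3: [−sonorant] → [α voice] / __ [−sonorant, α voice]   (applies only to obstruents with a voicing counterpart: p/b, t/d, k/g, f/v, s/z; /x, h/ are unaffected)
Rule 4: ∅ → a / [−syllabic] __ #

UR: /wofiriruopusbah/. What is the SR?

wofereruobuzbaha

Rule 1 (intervocalic voicing): /p/ is a voiceless stop between vowels /o/ and /u/, so it voices to [b]. /wofiriruopusbah/ → wofiriruobusbah.
Rule 2 (pre-rhotic lowering): /i/ is a high vowel immediately before /r/, so it lowers to [e]. /i/ is a high vowel immediately before /r/, so it lowers to [e]. /wofiriruobusbah/ → wofereruobusbah.
Rule 3 (regressive voicing assimilation): /s/ precedes the voiced obstruent /b/, so it voices to [z] by assimilation. /wofereruobusbah/ → wofereruobuzbah.
Rule 4 (final a-epenthesis): the form ends in the consonant /h/, so [a] is inserted word-finally. /wofereruobuzbah/ → wofereruobuzbaha.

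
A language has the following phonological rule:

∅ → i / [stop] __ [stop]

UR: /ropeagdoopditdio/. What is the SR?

/g/ and /d/ form a stop–stop cluster, so [i] is inserted between them.
/p/ and /d/ form a stop–stop cluster, so [i] is inserted between them.
/t/ and /d/ form a stop–stop cluster, so [i] is inserted between them.
Surface form: [ropeagidoopiditidio].

ropeagidoopiditidio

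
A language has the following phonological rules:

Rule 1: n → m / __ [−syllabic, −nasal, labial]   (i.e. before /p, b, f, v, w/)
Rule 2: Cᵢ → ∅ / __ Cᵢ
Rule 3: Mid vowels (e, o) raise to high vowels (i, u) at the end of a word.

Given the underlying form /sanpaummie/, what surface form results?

Rule 1 (nasal place assimilation): /n/ precedes the labial consonant /p/, so it assimilates in place to [m]. /sanpaummie/ → sampaummie.
Rule 2 (degemination): /mm/ is a geminate; the first /m/ deletes. /sampaummie/ → sampaumie.
Rule 3 (final vowel raising): /e/ is a mid vowel in word-final position, so it raises to [i]. /sampaumie/ → sampaumii.

sampaumii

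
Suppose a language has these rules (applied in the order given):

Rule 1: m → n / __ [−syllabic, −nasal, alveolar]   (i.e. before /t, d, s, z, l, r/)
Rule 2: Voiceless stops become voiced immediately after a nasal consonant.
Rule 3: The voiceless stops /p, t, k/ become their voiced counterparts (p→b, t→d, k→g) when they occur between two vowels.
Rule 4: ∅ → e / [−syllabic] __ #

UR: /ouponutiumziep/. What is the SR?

Rule 1 (nasal place assimilation): /m/ precedes the alveolar consonant /z/, so it assimilates in place to [n]. /ouponutiumziep/ → ouponutiunziep.
Rule 2 (post-nasal voicing): no segment meets the environment; /ouponutiunziep/ is unchanged.
Rule 3 (intervocalic voicing): /p/ is a voiceless stop between vowels /u/ and /o/, so it voices to [b]. /t/ is a voiceless stop between vowels /u/ and /i/, so it voices to [d]. /ouponutiunziep/ → oubonudiunziep.
Rule 4 (final e-epenthesis): the form ends in the consonant /p/, so [e] is inserted word-finally. /oubonudiunziep/ → oubonudiunziepe.

oubonudiunziepe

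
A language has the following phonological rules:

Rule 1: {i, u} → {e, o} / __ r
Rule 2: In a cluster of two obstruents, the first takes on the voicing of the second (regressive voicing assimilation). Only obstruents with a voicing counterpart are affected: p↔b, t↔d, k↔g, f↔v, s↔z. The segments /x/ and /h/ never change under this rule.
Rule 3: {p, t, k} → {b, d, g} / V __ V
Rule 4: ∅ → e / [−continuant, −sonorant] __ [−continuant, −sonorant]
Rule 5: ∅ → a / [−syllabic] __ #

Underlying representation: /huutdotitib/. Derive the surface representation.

Rule 1 (pre-rhotic lowering): no segment meets the environment; /huutdotitib/ is unchanged.
Rule 2 (regressive voicing assimilation): /t/ precedes the voiced obstruent /d/, so it voices to [d] by assimilation. /huutdotitib/ → huuddotitib.
Rule 3 (intervocalic voicing): /t/ is a voiceless stop between vowels /o/ and /i/, so it voices to [d]. /t/ is a voiceless stop between vowels /i/ and /i/, so it voices to [d]. /huuddotitib/ → huuddodidib.
Rule 4 (stop-cluster e-epenthesis): /d/ and /d/ form a stop–stop cluster, so [e] is inserted between them. /huuddodidib/ → huudedodidib.
Rule 5 (final a-epenthesis): the form ends in the consonant /b/, so [a] is inserted word-finally. /huudedodidib/ → huudedodidiba.

huudedodidiba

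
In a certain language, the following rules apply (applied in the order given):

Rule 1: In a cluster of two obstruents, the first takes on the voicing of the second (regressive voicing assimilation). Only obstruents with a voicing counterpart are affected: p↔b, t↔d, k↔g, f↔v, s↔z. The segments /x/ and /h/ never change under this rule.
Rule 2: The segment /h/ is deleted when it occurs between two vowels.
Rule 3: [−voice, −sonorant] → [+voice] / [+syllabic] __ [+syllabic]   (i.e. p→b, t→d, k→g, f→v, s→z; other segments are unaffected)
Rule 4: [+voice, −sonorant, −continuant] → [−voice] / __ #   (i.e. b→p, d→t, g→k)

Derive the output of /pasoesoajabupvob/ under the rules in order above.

pazoezoajabubvop

Rule 1 (regressive voicing assimilation): /p/ precedes the voiced obstruent /v/, so it voices to [b] by assimilation. /pasoesoajabupvob/ → pasoesoajabubvob.
Rule 2 (intervocalic h-deletion): no segment meets the environment; /pasoesoajabubvob/ is unchanged.
Rule 3 (intervocalic voicing): /s/ is a voiceless obstruent between vowels /a/ and /o/, so it voices to [z]. /s/ is a voiceless obstruent between vowels /e/ and /o/, so it voices to [z]. /pasoesoajabubvob/ → pazoezoajabubvob.
Rule 4 (final devoicing): /b/ is a voiced stop in word-final position, so it devoices to [p]. /pazoezoajabubvob/ → pazoezoajabubvop.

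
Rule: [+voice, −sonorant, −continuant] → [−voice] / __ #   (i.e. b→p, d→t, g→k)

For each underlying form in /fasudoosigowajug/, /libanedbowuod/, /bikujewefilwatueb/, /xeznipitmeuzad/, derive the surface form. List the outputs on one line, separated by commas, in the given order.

fasudoosigowajuk, libanedbowuot, bikujewefilwatuep, xeznipitmeuzat

/fasudoosigowajug/: /g/ is a voiced stop in word-final position, so it devoices to [k]. → [fasudoosigowajuk].
/libanedbowuod/: /d/ is a voiced stop in word-final position, so it devoices to [t]. → [libanedbowuot].
/bikujewefilwatueb/: /b/ is a voiced stop in word-final position, so it devoices to [p]. → [bikujewefilwatuep].
/xeznipitmeuzad/: /d/ is a voiced stop in word-final position, so it devoices to [t]. → [xeznipitmeuzat].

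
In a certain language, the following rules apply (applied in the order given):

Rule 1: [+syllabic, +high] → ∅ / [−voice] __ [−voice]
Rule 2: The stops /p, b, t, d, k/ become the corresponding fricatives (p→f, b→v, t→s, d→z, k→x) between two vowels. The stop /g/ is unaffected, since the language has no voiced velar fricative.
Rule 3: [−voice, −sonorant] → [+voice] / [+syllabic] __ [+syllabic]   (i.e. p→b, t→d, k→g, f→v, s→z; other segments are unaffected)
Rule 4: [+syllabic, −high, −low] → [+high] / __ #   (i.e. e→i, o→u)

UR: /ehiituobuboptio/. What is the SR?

ehiizuovuvoptiu

Rule 1 (high vowel syncope): no segment meets the environment; /ehiituobuboptio/ is unchanged.
Rule 2 (intervocalic spirantization): /t/ is a stop between vowels /i/ and /u/, so it spirantizes to the fricative [s]. /b/ is a stop between vowels /o/ and /u/, so it spirantizes to the fricative [v]. /b/ is a stop between vowels /u/ and /o/, so it spirantizes to the fricative [v]. /ehiituobuboptio/ → ehiisuovuvoptio.
Rule 3 (intervocalic voicing): /s/ is a voiceless obstruent between vowels /i/ and /u/, so it voices to [z]. /ehiisuovuvoptio/ → ehiizuovuvoptio.
Rule 4 (final vowel raising): /o/ is a mid vowel in word-final position, so it raises to [u]. /ehiizuovuvoptio/ → ehiizuovuvoptiu.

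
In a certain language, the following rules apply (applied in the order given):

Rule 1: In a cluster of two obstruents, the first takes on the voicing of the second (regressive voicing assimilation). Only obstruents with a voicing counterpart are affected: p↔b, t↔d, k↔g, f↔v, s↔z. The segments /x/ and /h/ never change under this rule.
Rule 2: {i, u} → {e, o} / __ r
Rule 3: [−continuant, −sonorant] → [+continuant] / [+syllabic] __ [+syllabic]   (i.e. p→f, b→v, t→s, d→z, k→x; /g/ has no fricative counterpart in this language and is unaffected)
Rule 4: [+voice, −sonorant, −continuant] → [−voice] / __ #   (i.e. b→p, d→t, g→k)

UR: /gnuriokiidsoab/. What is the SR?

gnorioxiitsoap

Rule 1 (regressive voicing assimilation): /d/ precedes the voiceless obstruent /s/, so it devoices to [t] by assimilation. /gnuriokiidsoab/ → gnuriokiitsoab.
Rule 2 (pre-rhotic lowering): /u/ is a high vowel immediately before /r/, so it lowers to [o]. /gnuriokiitsoab/ → gnoriokiitsoab.
Rule 3 (intervocalic spirantization): /k/ is a stop between vowels /o/ and /i/, so it spirantizes to the fricative [x]. /gnoriokiitsoab/ → gnorioxiitsoab.
Rule 4 (final devoicing): /b/ is a voiced stop in word-final position, so it devoices to [p]. /gnorioxiitsoab/ → gnorioxiitsoap.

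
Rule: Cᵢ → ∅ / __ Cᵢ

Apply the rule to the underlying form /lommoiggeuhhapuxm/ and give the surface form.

/mm/ is a geminate; the first /m/ deletes.
/gg/ is a geminate; the first /g/ deletes.
/hh/ is a geminate; the first /h/ deletes.
The other instances of /l/, /m/, /g/, /h/, /p/, /x/ do not occur in the required environment and remain unchanged.
Surface form: [lomoigeuhapuxm].

lomoigeuhapuxm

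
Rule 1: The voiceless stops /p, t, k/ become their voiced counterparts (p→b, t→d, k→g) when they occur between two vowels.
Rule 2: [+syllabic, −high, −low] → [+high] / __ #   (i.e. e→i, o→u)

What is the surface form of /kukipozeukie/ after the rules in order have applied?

Rule 1 (intervocalic voicing): /k/ is a voiceless stop between vowels /u/ and /i/, so it voices to [g]. /p/ is a voiceless stop between vowels /i/ and /o/, so it voices to [b]. /k/ is a voiceless stop between vowels /u/ and /i/, so it voices to [g]. /kukipozeukie/ → kugibozeugie.
Rule 2 (final vowel raising): /e/ is a mid vowel in word-final position, so it raises to [i]. /kugibozeugie/ → kugibozeugii.

kugibozeugii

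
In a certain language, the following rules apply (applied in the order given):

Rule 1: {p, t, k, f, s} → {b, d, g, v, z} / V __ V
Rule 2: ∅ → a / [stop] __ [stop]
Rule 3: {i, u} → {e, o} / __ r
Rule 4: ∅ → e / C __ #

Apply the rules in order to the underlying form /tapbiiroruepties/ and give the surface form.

Rule 1 (intervocalic voicing): no segment meets the environment; /tapbiiroruepties/ is unchanged.
Rule 2 (stop-cluster a-epenthesis): /p/ and /b/ form a stop–stop cluster, so [a] is inserted between them. /p/ and /t/ form a stop–stop cluster, so [a] is inserted between them. /tapbiiroruepties/ → tapabiiroruepaties.
Rule 3 (pre-rhotic lowering): /i/ is a high vowel immediately before /r/, so it lowers to [e]. /tapabiiroruepaties/ → tapabieroruepaties.
Rule 4 (final e-epenthesis): the form ends in the consonant /s/, so [e] is inserted word-finally. /tapabieroruepaties/ → tapabieroruepatiese.

tapabieroruepatiese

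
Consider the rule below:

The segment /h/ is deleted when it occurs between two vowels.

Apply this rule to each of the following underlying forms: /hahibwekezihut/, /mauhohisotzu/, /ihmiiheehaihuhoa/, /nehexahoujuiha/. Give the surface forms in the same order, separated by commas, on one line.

haibwekeziut, mauoisotzu, ihmiieeaiuoa, neexaoujuia

/hahibwekezihut/: /h/ occurs between vowels /a/ and /i/, so it deletes. /h/ occurs between vowels /i/ and /u/, so it deletes. → [haibwekeziut].
/mauhohisotzu/: /h/ occurs between vowels /u/ and /o/, so it deletes. /h/ occurs between vowels /o/ and /i/, so it deletes. → [mauoisotzu].
/ihmiiheehaihuhoa/: /h/ occurs between vowels /i/ and /e/, so it deletes. /h/ occurs between vowels /e/ and /a/, so it deletes. /h/ occurs between vowels /i/ and /u/, so it deletes. /h/ occurs between vowels /u/ and /o/, so it deletes. → [ihmiieeaiuoa].
/nehexahoujuiha/: /h/ occurs between vowels /e/ and /e/, so it deletes. /h/ occurs between vowels /a/ and /o/, so it deletes. /h/ occurs between vowels /i/ and /a/, so it deletes. → [neexaoujuia].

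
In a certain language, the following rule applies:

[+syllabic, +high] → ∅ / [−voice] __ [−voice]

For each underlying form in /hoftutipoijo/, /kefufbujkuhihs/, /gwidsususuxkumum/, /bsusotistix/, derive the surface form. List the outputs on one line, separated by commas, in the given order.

hofttpoijo, keffbujkhhs, gwidsssxkumum, bssotstx

/hoftutipoijo/: /u/ is a high vowel flanked by voiceless consonants /t/ and /t/, so it deletes. /i/ is a high vowel flanked by voiceless consonants /t/ and /p/, so it deletes. → [hofttpoijo].
/kefufbujkuhihs/: /u/ is a high vowel flanked by voiceless consonants /f/ and /f/, so it deletes. /u/ is a high vowel flanked by voiceless consonants /k/ and /h/, so it deletes. /i/ is a high vowel flanked by voiceless consonants /h/ and /h/, so it deletes. → [keffbujkhhs].
/gwidsususuxkumum/: /u/ is a high vowel flanked by voiceless consonants /s/ and /s/, so it deletes. /u/ is a high vowel flanked by voiceless consonants /s/ and /s/, so it deletes. /u/ is a high vowel flanked by voiceless consonants /s/ and /x/, so it deletes. → [gwidsssxkumum].
/bsusotistix/: /u/ is a high vowel flanked by voiceless consonants /s/ and /s/, so it deletes. /i/ is a high vowel flanked by voiceless consonants /t/ and /s/, so it deletes. /i/ is a high vowel flanked by voiceless consonants /t/ and /x/, so it deletes. → [bssotstx].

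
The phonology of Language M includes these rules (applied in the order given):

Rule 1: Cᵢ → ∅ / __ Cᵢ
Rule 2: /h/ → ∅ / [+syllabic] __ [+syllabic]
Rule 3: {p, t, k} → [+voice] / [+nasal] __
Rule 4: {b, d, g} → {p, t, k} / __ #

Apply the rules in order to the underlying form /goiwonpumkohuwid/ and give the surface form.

Rule 1 (degemination): no segment meets the environment; /goiwonpumkohuwid/ is unchanged.
Rule 2 (intervocalic h-deletion): /h/ occurs between vowels /o/ and /u/, so it deletes. /goiwonpumkohuwid/ → goiwonpumkouwid.
Rule 3 (post-nasal voicing): /p/ is a voiceless stop immediately after the nasal /n/, so it voices to [b]. /k/ is a voiceless stop immediately after the nasal /m/, so it voices to [g]. /goiwonpumkouwid/ → goiwonbumgouwid.
Rule 4 (final devoicing): /d/ is a voiced stop in word-final position, so it devoices to [t]. /goiwonbumgouwid/ → goiwonbumgouwit.

goiwonbumgouwit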